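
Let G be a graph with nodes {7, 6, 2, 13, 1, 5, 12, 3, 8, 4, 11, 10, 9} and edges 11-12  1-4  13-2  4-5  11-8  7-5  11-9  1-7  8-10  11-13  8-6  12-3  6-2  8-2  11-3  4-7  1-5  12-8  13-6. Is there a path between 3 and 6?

From 3 we can reach 2, 3, 6, 8, 9, 10, 11, 12, 13, which includes 6.

Yes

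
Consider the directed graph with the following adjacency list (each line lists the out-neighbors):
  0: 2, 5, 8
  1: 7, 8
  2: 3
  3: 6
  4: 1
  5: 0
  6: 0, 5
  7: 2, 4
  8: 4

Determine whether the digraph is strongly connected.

From 4 we can reach every vertex (0, 1, 2, 3, 4, 5, 6, 7, 8), and every vertex can reach 4 (0, 1, 2, 3, 4, 5, 6, 7, 8). So the whole graph is one strongly connected component.

Yes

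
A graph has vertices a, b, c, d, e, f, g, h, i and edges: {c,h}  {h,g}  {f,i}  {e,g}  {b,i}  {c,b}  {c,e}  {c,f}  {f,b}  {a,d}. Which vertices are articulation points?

c

Removing c increases the component count from 2 to 3, so c is a cut vertex.
By contrast removing d leaves 2 components; it is not a cut vertex. No other vertex is a cut vertex either.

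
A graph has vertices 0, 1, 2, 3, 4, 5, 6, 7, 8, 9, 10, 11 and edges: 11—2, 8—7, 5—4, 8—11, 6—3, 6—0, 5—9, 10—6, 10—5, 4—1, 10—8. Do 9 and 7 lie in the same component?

Yes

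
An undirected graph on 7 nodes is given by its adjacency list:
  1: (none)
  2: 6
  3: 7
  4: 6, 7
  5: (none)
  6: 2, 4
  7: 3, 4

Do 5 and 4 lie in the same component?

No

The component containing 5 is {5}, and 4 is not in it.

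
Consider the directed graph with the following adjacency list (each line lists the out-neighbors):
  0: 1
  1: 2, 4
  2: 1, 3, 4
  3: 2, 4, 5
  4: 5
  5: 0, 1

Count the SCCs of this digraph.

{0, 1, 2, 3, 4, 5} are all mutually reachable — one SCC of size 6.
That gives 1 strongly connected component.

1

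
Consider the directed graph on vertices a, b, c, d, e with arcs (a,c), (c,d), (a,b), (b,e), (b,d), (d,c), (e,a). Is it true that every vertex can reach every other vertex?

There is no directed path from d to e, so the graph is not strongly connected.

No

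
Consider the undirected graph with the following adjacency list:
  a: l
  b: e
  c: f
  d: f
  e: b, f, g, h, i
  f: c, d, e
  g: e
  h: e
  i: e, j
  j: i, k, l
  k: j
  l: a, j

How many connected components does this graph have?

1

Starting from a we can reach a, b, c, d, e, f, g, h, i, j, k, l. That is one component of size 12.
Total: 1 component.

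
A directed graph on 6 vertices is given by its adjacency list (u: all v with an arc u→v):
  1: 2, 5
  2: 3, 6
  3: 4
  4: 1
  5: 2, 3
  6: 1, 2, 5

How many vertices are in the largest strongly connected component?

{1, 2, 3, 4, 5, 6} are all mutually reachable — one SCC of size 6.
The largest has 6 vertices.

6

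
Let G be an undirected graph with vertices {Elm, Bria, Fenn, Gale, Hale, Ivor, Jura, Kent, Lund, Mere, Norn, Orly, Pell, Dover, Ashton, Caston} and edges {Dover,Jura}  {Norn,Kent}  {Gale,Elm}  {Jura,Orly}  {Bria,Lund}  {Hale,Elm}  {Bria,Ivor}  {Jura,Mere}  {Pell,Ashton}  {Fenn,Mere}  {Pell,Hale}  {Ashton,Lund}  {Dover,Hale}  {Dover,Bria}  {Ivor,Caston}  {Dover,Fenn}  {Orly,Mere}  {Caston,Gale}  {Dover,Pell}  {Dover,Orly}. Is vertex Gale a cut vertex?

No

Deleting Gale leaves 2 components (was 2), so Gale is not a cut vertex.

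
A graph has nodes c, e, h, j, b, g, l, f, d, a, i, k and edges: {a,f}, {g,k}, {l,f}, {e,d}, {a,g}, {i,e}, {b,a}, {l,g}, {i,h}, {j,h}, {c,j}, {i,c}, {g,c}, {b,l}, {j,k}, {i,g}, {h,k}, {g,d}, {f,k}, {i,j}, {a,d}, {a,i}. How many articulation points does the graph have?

Removing d, for instance, still leaves 1 component. No single vertex removal increases the component count — the graph has no articulation points.

0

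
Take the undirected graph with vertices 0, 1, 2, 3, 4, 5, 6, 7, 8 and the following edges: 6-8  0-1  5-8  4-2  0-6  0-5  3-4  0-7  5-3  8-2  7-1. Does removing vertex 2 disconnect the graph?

No

Deleting 2 leaves 1 component (was 1) (its neighbors 4, 8 remain connected to each other), so 2 is not a cut vertex.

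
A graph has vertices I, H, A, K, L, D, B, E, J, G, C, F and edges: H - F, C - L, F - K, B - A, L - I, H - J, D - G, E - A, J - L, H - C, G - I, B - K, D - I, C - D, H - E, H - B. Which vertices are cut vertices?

Removing H increases the component count from 1 to 2, so H is a cut vertex.
By contrast removing I leaves 1 component; it is not a cut vertex. No other vertex is a cut vertex either.

H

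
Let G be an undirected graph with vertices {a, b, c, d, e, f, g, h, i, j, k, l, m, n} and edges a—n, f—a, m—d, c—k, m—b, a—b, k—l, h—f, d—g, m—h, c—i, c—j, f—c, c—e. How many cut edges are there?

9

The edges on the cycle m-h-f-a-b-m are not bridges since each lies on that cycle.
But removing m—d disconnects m from d; removing f—c disconnects f from c; removing c—k disconnects c from k; removing e—c disconnects e from c — these are bridges.
In total 9 edges are bridges.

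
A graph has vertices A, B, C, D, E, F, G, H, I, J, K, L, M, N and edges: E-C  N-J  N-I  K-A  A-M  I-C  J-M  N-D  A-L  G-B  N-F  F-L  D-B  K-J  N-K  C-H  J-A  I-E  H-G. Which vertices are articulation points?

N

Removing N increases the component count from 1 to 2, so N is a cut vertex.
By contrast removing M leaves 1 component; it is not a cut vertex. No other vertex is a cut vertex either.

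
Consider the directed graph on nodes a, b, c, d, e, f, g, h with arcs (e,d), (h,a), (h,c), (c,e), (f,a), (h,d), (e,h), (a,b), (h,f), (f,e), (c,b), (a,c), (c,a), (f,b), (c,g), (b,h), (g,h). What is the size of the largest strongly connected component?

7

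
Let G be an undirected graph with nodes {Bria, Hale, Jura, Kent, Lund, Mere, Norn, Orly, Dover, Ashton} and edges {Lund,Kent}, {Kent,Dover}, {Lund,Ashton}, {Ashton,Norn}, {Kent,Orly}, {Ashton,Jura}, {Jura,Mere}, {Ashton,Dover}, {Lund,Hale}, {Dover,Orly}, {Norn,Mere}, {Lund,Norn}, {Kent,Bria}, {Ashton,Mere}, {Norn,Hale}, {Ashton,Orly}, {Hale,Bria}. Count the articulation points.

Removing Hale, for instance, still leaves 1 component. No single vertex removal increases the component count — the graph has no articulation points.

0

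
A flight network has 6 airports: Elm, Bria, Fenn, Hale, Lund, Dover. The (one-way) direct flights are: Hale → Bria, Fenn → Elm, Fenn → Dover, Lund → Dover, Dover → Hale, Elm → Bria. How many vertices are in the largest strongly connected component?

1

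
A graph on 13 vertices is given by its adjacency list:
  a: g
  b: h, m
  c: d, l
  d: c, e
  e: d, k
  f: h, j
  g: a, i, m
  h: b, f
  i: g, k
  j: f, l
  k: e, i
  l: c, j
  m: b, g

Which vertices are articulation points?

Removing g increases the component count from 1 to 2, so g is a cut vertex.
By contrast removing a leaves 1 component; it is not a cut vertex. No other vertex is a cut vertex either.

g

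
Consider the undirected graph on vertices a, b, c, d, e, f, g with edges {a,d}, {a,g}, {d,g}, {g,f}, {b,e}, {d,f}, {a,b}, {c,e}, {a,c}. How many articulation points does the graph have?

1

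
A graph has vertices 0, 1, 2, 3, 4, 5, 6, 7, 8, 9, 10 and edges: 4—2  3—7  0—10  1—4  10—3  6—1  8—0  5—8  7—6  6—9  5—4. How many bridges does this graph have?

2

The edges on the cycle 5-8-0-10-3-7-6-1-4-5 are not bridges since each lies on that cycle.
But removing 4—2 disconnects 4 from 2; removing 9—6 disconnects 9 from 6 — these are bridges.
That makes 2 bridges.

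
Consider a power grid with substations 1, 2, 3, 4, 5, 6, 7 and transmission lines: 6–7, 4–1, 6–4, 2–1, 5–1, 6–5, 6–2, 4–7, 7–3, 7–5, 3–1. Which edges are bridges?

The edges on the cycle 6-4-7-5-6 are not bridges since each lies on that cycle.
Every edge lies on some cycle, so there are no bridges.

none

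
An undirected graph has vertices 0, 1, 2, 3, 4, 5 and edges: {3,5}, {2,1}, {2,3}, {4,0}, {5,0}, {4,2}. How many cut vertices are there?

1

Removing 2 increases the component count from 1 to 2, so 2 is a cut vertex.
By contrast removing 0 leaves 1 component; it is not a cut vertex. No other vertex is a cut vertex either.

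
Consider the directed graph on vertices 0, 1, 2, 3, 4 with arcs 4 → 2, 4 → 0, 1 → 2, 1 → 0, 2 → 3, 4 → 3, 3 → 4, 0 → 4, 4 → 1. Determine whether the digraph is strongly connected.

From 2 we can reach every vertex (0, 1, 2, 3, 4), and every vertex can reach 2 (0, 1, 2, 3, 4). So the whole graph is one strongly connected component.

Yes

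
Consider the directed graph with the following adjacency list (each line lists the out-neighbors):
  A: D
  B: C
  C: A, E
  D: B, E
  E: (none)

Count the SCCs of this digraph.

2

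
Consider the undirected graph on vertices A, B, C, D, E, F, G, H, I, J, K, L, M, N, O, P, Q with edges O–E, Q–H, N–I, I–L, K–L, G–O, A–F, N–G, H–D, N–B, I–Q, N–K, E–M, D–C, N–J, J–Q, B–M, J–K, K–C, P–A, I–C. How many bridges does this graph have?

2

The edges on the cycle N-G-O-E-M-B-N are not bridges since each lies on that cycle.
But removing P–A disconnects P from A; removing F–A disconnects F from A — these are bridges.
That makes 2 bridges.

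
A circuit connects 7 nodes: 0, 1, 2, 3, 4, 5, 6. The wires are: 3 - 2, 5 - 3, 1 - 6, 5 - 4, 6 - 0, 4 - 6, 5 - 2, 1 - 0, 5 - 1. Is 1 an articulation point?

No

Deleting 1 leaves 1 component (was 1) (its neighbors 0, 5, 6 remain connected to each other), so 1 is not a cut vertex.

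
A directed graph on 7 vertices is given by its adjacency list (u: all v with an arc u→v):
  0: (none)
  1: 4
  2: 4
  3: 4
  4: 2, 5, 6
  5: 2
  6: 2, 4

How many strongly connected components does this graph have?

4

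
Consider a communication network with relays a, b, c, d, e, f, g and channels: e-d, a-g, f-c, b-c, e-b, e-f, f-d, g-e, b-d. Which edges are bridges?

The edges on the cycle e-b-d-e are not bridges since each lies on that cycle.
But removing g-a disconnects g from a; removing g-e disconnects g from e — these are bridges.

a-g, e-g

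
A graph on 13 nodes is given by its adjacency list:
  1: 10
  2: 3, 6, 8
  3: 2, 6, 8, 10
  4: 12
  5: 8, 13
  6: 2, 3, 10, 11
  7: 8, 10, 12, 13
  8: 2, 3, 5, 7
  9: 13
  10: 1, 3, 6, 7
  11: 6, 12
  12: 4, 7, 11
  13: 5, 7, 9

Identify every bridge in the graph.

1-10, 12-4, 13-9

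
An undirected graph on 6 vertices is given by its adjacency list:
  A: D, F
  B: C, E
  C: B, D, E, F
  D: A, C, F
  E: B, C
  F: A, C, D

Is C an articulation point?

Yes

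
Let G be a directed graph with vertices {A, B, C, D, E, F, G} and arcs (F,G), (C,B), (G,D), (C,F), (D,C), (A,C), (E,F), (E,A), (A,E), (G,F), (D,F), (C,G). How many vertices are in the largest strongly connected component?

4

{C, D, F, G} are all mutually reachable — one SCC of size 4.
{A, E} are all mutually reachable — one SCC of size 2.
{B} is an SCC by itself.
The largest has 4 vertices.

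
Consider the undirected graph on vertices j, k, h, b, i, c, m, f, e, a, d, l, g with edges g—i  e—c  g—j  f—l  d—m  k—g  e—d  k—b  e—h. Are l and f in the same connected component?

From l we can reach f, l, which includes f.

Yes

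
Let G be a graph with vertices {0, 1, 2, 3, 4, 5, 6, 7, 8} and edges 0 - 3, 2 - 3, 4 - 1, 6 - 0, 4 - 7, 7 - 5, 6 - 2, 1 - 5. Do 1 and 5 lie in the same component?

Yes

From 1 we can reach 1, 4, 5, 7, which includes 5.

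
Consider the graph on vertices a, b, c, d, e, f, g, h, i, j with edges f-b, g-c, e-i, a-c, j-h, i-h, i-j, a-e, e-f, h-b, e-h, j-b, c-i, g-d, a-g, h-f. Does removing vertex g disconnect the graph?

Yes

Deleting g raises the number of components from 1 to 2, so g is a cut vertex.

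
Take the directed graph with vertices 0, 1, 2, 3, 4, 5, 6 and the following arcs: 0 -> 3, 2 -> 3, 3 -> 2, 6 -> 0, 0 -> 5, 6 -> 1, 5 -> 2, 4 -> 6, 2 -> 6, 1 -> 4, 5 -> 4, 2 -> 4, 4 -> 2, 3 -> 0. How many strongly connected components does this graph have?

1

{0, 1, 2, 3, 4, 5, 6} are all mutually reachable — one SCC of size 7.
That gives 1 strongly connected component.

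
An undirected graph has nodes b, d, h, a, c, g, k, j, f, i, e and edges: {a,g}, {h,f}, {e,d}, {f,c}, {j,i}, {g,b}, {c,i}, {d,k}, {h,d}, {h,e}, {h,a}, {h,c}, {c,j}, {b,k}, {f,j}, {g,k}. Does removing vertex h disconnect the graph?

Deleting h raises the number of components from 1 to 2, so h is a cut vertex.

Yes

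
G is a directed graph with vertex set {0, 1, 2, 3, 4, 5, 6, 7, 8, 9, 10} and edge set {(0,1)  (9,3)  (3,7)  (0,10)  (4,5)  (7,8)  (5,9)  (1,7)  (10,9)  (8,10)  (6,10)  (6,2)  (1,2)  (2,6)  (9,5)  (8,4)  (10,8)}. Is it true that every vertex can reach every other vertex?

There is no directed path from 2 to 0, so the graph is not strongly connected.

No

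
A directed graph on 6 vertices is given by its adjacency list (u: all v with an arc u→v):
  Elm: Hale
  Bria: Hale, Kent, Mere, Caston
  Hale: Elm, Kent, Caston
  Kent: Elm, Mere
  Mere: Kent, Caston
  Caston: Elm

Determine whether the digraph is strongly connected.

No

There is no directed path from Hale to Bria, so the graph is not strongly connected.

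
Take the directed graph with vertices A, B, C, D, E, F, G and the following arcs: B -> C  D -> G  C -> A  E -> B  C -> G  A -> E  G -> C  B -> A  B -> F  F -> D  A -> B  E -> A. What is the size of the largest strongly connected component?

7

{A, B, C, D, E, F, G} are all mutually reachable — one SCC of size 7.
The largest has 7 vertices.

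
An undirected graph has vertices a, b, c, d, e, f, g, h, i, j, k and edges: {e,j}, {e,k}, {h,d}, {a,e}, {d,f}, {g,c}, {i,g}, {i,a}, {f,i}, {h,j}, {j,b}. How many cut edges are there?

4

The edges on the cycle h-d-f-i-a-e-j-h are not bridges since each lies on that cycle.
But removing g—i disconnects g from i; removing b—j disconnects b from j; removing g—c disconnects g from c; removing e—k disconnects e from k — these are bridges.
That makes 4 bridges.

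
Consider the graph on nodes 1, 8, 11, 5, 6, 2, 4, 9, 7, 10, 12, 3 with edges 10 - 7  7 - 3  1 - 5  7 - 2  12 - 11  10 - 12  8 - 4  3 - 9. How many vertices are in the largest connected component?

7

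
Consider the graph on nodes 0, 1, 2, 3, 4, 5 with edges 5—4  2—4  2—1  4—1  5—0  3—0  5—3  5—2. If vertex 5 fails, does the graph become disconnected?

Yes

Deleting 5 raises the number of components from 1 to 2, so 5 is a cut vertex.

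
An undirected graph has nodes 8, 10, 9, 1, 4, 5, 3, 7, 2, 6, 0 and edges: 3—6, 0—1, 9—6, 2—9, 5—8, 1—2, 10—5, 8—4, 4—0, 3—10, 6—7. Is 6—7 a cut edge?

Removing 6—7 leaves no path between 6 and 7: the component count goes from 1 to 2. So it is a bridge.

Yes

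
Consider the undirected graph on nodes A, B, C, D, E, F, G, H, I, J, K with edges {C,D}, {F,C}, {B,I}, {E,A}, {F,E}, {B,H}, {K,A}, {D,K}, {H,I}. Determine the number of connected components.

G is isolated — a component by itself.
J is isolated — a component by itself.
Starting from B we can reach B, H, I. That is one component of size 3.
Starting from A we can reach A, C, D, E, F, K. That is one component of size 6.
Total: 4 components.

4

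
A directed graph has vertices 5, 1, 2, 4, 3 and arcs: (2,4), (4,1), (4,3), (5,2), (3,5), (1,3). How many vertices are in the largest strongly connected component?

{1, 2, 3, 4, 5} are all mutually reachable — one SCC of size 5.
The largest has 5 vertices.

5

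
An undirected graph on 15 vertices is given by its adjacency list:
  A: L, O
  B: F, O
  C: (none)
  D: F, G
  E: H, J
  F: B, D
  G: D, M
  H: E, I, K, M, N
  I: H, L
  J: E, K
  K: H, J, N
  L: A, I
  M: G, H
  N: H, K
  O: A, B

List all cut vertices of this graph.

H

Removing H increases the component count from 2 to 3, so H is a cut vertex.
By contrast removing L leaves 2 components; it is not a cut vertex. No other vertex is a cut vertex either.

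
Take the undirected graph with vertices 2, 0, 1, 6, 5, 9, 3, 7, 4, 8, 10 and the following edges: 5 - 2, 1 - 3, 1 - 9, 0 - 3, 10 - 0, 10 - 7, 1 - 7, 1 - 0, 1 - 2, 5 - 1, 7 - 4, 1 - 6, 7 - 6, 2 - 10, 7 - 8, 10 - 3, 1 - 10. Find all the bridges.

1-9, 4-7, 7-8

The edges on the cycle 1-7-6-1 are not bridges since each lies on that cycle.
But removing 7 - 8 disconnects 7 from 8; removing 7 - 4 disconnects 7 from 4; removing 1 - 9 disconnects 1 from 9 — these are bridges.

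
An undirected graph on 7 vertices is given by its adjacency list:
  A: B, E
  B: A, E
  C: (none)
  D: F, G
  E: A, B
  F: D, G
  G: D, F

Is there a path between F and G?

Yes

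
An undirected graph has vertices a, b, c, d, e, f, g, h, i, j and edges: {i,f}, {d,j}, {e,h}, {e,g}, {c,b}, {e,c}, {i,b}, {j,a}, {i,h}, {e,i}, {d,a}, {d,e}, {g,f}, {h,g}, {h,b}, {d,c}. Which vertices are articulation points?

d

Removing d increases the component count from 1 to 2, so d is a cut vertex.
By contrast removing i leaves 1 component; it is not a cut vertex. No other vertex is a cut vertex either.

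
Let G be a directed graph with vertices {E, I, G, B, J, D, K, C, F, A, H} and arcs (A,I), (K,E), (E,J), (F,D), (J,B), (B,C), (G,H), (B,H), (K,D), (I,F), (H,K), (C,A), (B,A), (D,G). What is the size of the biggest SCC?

11

{A, B, C, D, E, F, G, H, I, J, K} are all mutually reachable — one SCC of size 11.
The largest has 11 vertices.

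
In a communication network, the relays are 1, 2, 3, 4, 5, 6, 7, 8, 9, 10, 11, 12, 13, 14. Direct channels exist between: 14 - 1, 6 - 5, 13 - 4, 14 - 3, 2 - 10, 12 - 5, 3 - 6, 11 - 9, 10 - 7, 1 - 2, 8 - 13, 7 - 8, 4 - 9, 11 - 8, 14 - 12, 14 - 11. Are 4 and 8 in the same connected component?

Yes

From 4 we can reach 1, 2, 3, 4, 5, 6, 7, 8, 9, 10, 11, 12, 13, 14, which includes 8.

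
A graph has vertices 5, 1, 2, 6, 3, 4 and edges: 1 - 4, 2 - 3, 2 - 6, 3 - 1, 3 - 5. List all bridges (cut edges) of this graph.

1-3, 1-4, 2-3, 2-6, 3-5

removing 3 - 5 disconnects 3 from 5; removing 4 - 1 disconnects 4 from 1; removing 6 - 2 disconnects 6 from 2; removing 3 - 2 disconnects 3 from 2 — these are bridges.
In total 5 edges are bridges.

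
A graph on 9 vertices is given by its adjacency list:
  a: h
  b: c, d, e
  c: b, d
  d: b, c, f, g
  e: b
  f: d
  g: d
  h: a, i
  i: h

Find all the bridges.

a-h, b-e, d-f, d-g, h-i

The edges on the cycle c-b-d-c are not bridges since each lies on that cycle.
But removing d-f disconnects d from f; removing a-h disconnects a from h; removing i-h disconnects i from h; removing d-g disconnects d from g — these are bridges.
In total 5 edges are bridges.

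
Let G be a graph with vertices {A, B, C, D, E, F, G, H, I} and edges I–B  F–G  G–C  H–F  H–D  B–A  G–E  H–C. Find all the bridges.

The edges on the cycle H-F-G-C-H are not bridges since each lies on that cycle.
But removing I–B disconnects I from B; removing G–E disconnects G from E; removing H–D disconnects H from D; removing A–B disconnects A from B — these are bridges.

A-B, B-I, D-H, E-G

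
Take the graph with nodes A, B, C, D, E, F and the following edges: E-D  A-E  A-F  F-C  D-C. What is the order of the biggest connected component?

B is isolated — a component by itself.
Starting from A we can reach A, C, D, E, F. That is one component of size 5.
The largest has 5 vertices.

5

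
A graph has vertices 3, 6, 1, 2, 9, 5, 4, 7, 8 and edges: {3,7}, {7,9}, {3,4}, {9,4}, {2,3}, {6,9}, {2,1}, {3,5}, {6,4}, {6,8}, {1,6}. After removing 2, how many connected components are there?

1

With 2 gone, the remaining components are: {1, 3, 4, 5, 6, 7, 8, 9}.
That is 1 component.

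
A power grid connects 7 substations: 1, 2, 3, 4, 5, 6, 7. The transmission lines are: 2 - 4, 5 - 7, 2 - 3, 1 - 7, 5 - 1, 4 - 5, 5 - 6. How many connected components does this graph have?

Starting from 1 we can reach 1, 2, 3, 4, 5, 6, 7. That is one component of size 7.
Total: 1 component.

1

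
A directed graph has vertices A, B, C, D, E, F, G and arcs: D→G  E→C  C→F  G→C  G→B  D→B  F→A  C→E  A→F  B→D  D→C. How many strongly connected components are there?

3

{B, D, G} are all mutually reachable — one SCC of size 3.
{C, E} are all mutually reachable — one SCC of size 2.
{A, F} are all mutually reachable — one SCC of size 2.
That gives 3 strongly connected components.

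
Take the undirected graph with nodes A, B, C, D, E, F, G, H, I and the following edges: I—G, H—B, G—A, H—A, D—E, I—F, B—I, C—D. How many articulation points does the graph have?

2

Removing D increases the component count from 2 to 3, so D is a cut vertex.
Removing I increases the component count from 2 to 3, so I is a cut vertex.
By contrast removing E leaves 2 components; it is not a cut vertex. No other vertex is a cut vertex either.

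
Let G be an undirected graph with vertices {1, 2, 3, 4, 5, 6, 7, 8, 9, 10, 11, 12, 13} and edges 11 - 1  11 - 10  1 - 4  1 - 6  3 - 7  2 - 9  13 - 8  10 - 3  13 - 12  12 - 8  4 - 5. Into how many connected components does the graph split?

Starting from 2 we can reach 2, 9. That is one component of size 2.
Starting from 8 we can reach 8, 12, 13. That is one component of size 3.
Starting from 1 we can reach 1, 3, 4, 5, 6, 7, 10, 11. That is one component of size 8.
Total: 3 components.

3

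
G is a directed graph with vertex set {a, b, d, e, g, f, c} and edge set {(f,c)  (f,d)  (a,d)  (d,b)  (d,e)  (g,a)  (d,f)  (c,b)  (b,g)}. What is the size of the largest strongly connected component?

6

{a, b, c, d, f, g} are all mutually reachable — one SCC of size 6.
{e} is an SCC by itself.
The largest has 6 vertices.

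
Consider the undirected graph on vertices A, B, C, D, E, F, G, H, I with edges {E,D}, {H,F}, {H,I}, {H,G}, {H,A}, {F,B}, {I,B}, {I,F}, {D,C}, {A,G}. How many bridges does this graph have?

The edges on the cycle H-A-G-H are not bridges since each lies on that cycle.
But removing E - D disconnects E from D; removing C - D disconnects C from D — these are bridges.
That makes 2 bridges.

2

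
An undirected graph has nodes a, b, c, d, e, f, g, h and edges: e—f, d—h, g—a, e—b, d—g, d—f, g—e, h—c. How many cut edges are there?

4

The edges on the cycle d-g-e-f-d are not bridges since each lies on that cycle.
But removing h—c disconnects h from c; removing g—a disconnects g from a; removing e—b disconnects e from b; removing d—h disconnects d from h — these are bridges.
That makes 4 bridges.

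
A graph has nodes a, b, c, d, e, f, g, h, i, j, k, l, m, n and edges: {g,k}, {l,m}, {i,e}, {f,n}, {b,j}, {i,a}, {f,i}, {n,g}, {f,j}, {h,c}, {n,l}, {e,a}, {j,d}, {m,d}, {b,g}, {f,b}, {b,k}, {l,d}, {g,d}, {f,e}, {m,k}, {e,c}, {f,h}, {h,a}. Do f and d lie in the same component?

Yes

From f we can reach a, b, c, d, e, f, g, h, i, j, k, l, m, n, which includes d.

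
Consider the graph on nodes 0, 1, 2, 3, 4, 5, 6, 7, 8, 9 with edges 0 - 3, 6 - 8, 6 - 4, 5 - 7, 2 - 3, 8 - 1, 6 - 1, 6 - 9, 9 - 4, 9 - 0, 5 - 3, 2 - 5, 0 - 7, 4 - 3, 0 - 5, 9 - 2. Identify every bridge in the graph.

The edges on the cycle 6-8-1-6 are not bridges since each lies on that cycle.
Every edge lies on some cycle, so there are no bridges.

none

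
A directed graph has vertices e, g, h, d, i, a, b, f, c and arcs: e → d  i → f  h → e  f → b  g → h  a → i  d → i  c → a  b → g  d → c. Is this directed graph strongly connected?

Yes

From h we can reach every vertex (a, b, c, d, e, f, g, h, i), and every vertex can reach h (a, b, c, d, e, f, g, h, i). So the whole graph is one strongly connected component.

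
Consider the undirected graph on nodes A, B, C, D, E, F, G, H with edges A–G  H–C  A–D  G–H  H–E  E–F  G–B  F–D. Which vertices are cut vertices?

G, H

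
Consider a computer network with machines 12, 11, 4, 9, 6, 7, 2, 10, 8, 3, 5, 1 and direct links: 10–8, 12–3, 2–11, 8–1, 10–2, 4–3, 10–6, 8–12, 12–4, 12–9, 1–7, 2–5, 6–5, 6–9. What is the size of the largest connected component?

Starting from 1 we can reach 1, 2, 3, 4, 5, 6, 7, 8, 9, 10, 11, 12. That is one component of size 12.
The largest has 12 vertices.

12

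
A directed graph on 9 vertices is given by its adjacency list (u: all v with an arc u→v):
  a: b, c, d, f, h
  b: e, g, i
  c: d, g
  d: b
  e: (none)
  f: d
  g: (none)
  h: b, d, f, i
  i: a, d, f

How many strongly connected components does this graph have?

3

{a, b, c, d, f, h, i} are all mutually reachable — one SCC of size 7.
{e} is an SCC by itself.
{g} is an SCC by itself.
That gives 3 strongly connected components.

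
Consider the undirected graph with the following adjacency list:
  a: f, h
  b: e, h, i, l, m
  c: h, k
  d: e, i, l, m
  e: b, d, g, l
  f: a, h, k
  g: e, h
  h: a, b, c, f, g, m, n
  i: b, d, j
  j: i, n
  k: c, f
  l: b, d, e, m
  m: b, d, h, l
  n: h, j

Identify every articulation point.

h

Removing h increases the component count from 1 to 2, so h is a cut vertex.
By contrast removing m leaves 1 component; it is not a cut vertex. No other vertex is a cut vertex either.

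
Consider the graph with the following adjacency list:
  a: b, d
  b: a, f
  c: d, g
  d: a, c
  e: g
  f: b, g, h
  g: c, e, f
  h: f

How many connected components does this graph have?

1

Starting from a we can reach a, b, c, d, e, f, g, h. That is one component of size 8.
Total: 1 component.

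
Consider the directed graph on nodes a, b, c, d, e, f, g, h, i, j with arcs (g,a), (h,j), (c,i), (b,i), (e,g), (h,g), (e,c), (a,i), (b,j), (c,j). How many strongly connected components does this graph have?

10

{g} is an SCC by itself.
{c} is an SCC by itself.
{e} is an SCC by itself.
{i} is an SCC by itself.
{d} is an SCC by itself.
(and 5 more singleton SCCs)
That gives 10 strongly connected components.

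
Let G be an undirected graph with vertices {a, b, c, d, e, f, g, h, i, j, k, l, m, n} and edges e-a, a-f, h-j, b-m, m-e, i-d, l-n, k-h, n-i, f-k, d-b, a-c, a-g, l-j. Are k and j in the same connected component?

Yes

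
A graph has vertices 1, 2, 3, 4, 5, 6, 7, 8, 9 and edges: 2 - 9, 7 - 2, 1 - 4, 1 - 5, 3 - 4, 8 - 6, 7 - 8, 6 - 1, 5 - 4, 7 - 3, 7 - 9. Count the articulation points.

1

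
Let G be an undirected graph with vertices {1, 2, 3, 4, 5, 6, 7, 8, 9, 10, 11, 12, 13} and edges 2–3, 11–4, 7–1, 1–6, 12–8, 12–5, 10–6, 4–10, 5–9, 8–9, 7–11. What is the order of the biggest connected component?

6

13 is isolated — a component by itself.
Starting from 2 we can reach 2, 3. That is one component of size 2.
Starting from 5 we can reach 5, 8, 9, 12. That is one component of size 4.
Starting from 1 we can reach 1, 4, 6, 7, 10, 11. That is one component of size 6.
The largest has 6 vertices.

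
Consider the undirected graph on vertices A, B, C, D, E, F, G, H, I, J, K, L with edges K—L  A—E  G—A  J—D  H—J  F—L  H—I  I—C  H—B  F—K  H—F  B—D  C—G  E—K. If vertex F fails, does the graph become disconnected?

No

Deleting F leaves 1 component (was 1) (its neighbors H, K, L remain connected to each other), so F is not a cut vertex.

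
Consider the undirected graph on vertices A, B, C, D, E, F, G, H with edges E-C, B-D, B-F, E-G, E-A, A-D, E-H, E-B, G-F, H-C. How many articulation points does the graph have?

1

Removing E increases the component count from 1 to 2, so E is a cut vertex.
By contrast removing D leaves 1 component; it is not a cut vertex. No other vertex is a cut vertex either.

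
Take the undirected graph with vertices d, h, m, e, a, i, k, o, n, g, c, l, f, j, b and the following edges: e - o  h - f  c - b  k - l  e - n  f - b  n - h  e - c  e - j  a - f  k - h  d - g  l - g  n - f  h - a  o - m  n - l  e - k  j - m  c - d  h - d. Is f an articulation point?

No

Deleting f leaves 2 components (was 2), so f is not a cut vertex.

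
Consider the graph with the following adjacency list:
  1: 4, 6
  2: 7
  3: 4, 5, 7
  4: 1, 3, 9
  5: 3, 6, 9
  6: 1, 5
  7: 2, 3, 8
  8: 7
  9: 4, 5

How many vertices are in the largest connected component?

Starting from 1 we can reach 1, 2, 3, 4, 5, 6, 7, 8, 9. That is one component of size 9.
The largest has 9 vertices.

9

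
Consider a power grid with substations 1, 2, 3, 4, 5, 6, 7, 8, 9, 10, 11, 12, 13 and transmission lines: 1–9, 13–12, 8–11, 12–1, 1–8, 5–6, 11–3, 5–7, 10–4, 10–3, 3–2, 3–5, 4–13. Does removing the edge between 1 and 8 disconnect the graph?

After removing 1–8, the path 1-12-13-4-10-3-11-8 still connects them, so the edge is not a bridge.

No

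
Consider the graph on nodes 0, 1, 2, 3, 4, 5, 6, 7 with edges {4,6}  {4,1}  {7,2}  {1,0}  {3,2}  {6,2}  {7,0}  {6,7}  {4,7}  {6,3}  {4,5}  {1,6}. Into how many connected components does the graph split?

Starting from 0 we can reach 0, 1, 2, 3, 4, 5, 6, 7. That is one component of size 8.
Total: 1 component.

1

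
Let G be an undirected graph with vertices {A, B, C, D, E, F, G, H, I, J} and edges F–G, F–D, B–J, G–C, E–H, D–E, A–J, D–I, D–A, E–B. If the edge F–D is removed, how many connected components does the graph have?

2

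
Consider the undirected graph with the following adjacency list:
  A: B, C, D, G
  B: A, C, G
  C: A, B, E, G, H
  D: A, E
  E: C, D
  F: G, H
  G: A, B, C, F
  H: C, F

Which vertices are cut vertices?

none

Removing A, for instance, still leaves 1 component. No single vertex removal increases the component count — the graph has no articulation points.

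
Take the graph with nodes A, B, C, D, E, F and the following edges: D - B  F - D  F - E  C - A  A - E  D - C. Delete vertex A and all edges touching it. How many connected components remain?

1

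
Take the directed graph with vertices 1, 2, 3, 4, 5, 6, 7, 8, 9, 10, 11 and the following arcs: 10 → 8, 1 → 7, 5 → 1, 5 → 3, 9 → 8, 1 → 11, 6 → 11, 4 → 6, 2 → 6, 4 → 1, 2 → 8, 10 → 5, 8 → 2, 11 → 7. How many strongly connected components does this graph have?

{2, 8} are all mutually reachable — one SCC of size 2.
{1} is an SCC by itself.
{5} is an SCC by itself.
{6} is an SCC by itself.
{3} is an SCC by itself.
(and 5 more singleton SCCs)
That gives 10 strongly connected components.

10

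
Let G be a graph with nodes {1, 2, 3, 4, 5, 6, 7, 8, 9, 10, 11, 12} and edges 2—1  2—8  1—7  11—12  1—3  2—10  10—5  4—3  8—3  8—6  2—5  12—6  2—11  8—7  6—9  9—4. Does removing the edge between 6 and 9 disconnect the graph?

After removing 6—9, the path 6-8-3-4-9 still connects them, so the edge is not a bridge.

No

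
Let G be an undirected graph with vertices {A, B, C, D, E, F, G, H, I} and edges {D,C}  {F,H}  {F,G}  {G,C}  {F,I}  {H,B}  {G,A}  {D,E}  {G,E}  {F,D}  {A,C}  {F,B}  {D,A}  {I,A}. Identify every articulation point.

Removing F increases the component count from 1 to 2, so F is a cut vertex.
By contrast removing I leaves 1 component; it is not a cut vertex. No other vertex is a cut vertex either.

F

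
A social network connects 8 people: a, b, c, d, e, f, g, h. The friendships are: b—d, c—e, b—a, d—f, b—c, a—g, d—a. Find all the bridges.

a-g, b-c, c-e, d-f

The edges on the cycle b-d-a-b are not bridges since each lies on that cycle.
But removing a—g disconnects a from g; removing c—e disconnects c from e; removing d—f disconnects d from f; removing b—c disconnects b from c — these are bridges.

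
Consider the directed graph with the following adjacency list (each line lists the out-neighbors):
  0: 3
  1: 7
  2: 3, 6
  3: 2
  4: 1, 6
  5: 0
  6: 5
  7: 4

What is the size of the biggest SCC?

{0, 2, 3, 5, 6} are all mutually reachable — one SCC of size 5.
{1, 4, 7} are all mutually reachable — one SCC of size 3.
The largest has 5 vertices.

5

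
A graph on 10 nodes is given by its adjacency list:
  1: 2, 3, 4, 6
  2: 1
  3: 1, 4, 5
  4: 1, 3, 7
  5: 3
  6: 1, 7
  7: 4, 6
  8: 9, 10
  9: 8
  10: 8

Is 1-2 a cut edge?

Yes

Removing 1-2 leaves no path between 1 and 2: the component count goes from 2 to 3. So it is a bridge.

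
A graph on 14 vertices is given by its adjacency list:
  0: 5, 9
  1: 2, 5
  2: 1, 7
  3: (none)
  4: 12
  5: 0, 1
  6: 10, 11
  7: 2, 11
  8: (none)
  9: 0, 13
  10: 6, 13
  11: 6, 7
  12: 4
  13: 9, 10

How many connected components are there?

4

8 is isolated — a component by itself.
3 is isolated — a component by itself.
Starting from 4 we can reach 4, 12. That is one component of size 2.
Starting from 0 we can reach 0, 1, 2, 5, 6, 7, 9, 10, 11, 13. That is one component of size 10.
Total: 4 components.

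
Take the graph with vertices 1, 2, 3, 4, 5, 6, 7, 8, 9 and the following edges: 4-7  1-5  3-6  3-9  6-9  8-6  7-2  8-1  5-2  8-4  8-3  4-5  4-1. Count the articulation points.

1

Removing 8 increases the component count from 1 to 2, so 8 is a cut vertex.
By contrast removing 7 leaves 1 component; it is not a cut vertex. No other vertex is a cut vertex either.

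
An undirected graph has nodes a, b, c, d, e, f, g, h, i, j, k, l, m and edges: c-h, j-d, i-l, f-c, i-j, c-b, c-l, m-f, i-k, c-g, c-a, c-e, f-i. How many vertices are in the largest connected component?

Starting from a we can reach a, b, c, d, e, f, g, h, i, j, k, l, m. That is one component of size 13.
The largest has 13 vertices.

13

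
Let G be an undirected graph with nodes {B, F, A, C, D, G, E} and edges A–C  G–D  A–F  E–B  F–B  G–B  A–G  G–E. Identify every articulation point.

A, G

Removing A increases the component count from 1 to 2, so A is a cut vertex.
Removing G increases the component count from 1 to 2, so G is a cut vertex.
By contrast removing D leaves 1 component; it is not a cut vertex. No other vertex is a cut vertex either.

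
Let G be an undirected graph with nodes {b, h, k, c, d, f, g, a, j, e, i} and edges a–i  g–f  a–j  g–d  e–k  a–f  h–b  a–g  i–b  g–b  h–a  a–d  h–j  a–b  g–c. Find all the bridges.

c-g, e-k

The edges on the cycle a-g-d-a are not bridges since each lies on that cycle.
But removing g–c disconnects g from c; removing e–k disconnects e from k — these are bridges.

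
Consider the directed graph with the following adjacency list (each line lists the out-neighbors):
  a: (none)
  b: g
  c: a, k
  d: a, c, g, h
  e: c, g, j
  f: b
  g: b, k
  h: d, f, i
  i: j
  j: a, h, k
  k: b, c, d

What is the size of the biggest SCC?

{b, c, d, f, g, h, i, j, k} are all mutually reachable — one SCC of size 9.
{e} is an SCC by itself.
{a} is an SCC by itself.
The largest has 9 vertices.

9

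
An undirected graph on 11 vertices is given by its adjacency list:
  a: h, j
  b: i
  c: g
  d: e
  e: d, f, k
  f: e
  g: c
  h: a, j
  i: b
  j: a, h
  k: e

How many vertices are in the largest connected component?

4

Starting from c we can reach c, g. That is one component of size 2.
Starting from b we can reach b, i. That is one component of size 2.
Starting from a we can reach a, h, j. That is one component of size 3.
Starting from d we can reach d, e, f, k. That is one component of size 4.
The largest has 4 vertices.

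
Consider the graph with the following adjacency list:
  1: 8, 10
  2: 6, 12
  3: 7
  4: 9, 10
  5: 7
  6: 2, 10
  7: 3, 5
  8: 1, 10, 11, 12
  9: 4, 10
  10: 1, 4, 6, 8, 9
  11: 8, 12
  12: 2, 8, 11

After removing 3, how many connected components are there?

With 3 gone, the remaining components are: {5, 7}; {1, 2, 4, 6, 8, 9, 10, 11, 12}.
That is 2 components.

2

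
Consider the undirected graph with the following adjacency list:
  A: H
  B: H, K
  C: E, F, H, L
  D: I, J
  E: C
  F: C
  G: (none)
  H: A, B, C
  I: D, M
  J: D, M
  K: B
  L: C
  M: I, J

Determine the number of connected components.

G is isolated — a component by itself.
Starting from D we can reach D, I, J, M. That is one component of size 4.
Starting from A we can reach A, B, C, E, F, H, K, L. That is one component of size 8.
Total: 3 components.

3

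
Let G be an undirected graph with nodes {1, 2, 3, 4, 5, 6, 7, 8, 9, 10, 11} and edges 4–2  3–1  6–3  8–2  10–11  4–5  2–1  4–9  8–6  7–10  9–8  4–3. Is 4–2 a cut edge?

No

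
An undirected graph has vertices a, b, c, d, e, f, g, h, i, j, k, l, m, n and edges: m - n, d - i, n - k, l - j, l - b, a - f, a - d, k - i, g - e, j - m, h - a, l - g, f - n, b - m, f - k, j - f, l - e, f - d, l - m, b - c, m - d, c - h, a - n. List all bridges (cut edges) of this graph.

The edges on the cycle l-g-e-l are not bridges since each lies on that cycle.
Every edge lies on some cycle, so there are no bridges.

none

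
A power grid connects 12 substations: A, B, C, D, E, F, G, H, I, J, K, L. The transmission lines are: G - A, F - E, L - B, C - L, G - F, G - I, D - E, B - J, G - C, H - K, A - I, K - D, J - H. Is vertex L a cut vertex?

No

Deleting L leaves 1 component (was 1) (its neighbors B, C remain connected to each other), so L is not a cut vertex.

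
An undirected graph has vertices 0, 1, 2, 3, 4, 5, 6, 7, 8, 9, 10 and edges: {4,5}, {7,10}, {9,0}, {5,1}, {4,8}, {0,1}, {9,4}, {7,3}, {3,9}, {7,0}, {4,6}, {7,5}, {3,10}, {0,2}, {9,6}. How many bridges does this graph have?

The edges on the cycle 9-0-1-5-4-9 are not bridges since each lies on that cycle.
But removing 4—8 disconnects 4 from 8; removing 2—0 disconnects 2 from 0 — these are bridges.
That makes 2 bridges.

2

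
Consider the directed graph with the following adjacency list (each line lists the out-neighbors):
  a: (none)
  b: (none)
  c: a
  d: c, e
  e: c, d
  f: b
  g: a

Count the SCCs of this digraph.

6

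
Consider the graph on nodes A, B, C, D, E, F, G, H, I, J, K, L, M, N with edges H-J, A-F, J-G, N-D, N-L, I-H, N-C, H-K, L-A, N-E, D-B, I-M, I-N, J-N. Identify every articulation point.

A, D, H, I, J, L, N

Removing A increases the component count from 1 to 2, so A is a cut vertex.
Removing D increases the component count from 1 to 2, so D is a cut vertex.
Removing H increases the component count from 1 to 2, so H is a cut vertex.
Likewise I, J, L, N are cut vertices.
By contrast removing F leaves 1 component; it is not a cut vertex. No other vertex is a cut vertex either.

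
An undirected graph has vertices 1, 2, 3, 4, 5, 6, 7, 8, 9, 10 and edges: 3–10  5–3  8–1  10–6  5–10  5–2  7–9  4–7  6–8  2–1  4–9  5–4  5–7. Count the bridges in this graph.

0

The edges on the cycle 5-3-10-5 are not bridges since each lies on that cycle.
Every edge lies on some cycle, so there are no bridges.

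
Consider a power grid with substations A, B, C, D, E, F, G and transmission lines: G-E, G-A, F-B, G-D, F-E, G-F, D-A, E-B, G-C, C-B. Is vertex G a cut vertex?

Deleting G raises the number of components from 1 to 2, so G is a cut vertex.

Yes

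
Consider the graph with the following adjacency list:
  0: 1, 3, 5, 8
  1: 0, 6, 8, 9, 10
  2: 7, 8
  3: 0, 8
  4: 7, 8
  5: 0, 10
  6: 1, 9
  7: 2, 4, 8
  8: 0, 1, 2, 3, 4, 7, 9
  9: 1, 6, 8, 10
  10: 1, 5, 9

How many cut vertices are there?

1

Removing 8 increases the component count from 1 to 2, so 8 is a cut vertex.
By contrast removing 7 leaves 1 component; it is not a cut vertex. No other vertex is a cut vertex either.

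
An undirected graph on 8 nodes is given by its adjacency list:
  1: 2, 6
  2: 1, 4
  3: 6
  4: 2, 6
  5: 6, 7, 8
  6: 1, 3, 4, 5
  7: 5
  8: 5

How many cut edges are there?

The edges on the cycle 6-4-2-1-6 are not bridges since each lies on that cycle.
But removing 8-5 disconnects 8 from 5; removing 5-7 disconnects 5 from 7; removing 6-3 disconnects 6 from 3; removing 5-6 disconnects 5 from 6 — these are bridges.
That makes 4 bridges.

4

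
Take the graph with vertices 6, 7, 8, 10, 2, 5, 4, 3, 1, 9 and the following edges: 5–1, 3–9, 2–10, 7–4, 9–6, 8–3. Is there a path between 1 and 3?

No

The component containing 1 is {1, 5}, and 3 is not in it.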